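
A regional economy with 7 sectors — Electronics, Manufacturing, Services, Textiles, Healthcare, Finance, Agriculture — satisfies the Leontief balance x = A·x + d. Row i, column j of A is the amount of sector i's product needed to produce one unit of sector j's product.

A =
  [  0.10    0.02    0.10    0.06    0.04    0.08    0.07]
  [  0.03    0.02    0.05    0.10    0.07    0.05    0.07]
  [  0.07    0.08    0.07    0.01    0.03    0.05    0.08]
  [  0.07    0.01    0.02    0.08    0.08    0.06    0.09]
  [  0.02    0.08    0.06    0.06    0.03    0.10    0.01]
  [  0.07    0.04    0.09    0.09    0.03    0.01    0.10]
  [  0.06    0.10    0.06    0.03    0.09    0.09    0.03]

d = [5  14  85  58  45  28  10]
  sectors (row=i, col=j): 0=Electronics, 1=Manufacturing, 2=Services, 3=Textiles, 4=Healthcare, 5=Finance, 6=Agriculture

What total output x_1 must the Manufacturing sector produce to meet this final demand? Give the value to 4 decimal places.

39.4339

Form M = I − A:
  [  0.90   -0.02   -0.10   -0.06   -0.04   -0.08   -0.07]
  [ -0.03    0.98   -0.05   -0.10   -0.07   -0.05   -0.07]
  [ -0.07   -0.08    0.93   -0.01   -0.03   -0.05   -0.08]
  [ -0.07   -0.01   -0.02    0.92   -0.08   -0.06   -0.09]
  [ -0.02   -0.08   -0.06   -0.06    0.97   -0.10   -0.01]
  [ -0.07   -0.04   -0.09   -0.09   -0.03    0.99   -0.10]
  [ -0.06   -0.10   -0.06   -0.03   -0.09   -0.09    0.97]
Leontief inverse L = M⁻¹:
  [  1.1537    0.0620    0.1555    0.1058    0.0812    0.1302    0.1246]
  [  0.0701    1.0546    0.0904    0.1399    0.1066    0.0930    0.1123]
  [  0.1113    0.1155    1.1156    0.0492    0.0658    0.0920    0.1231]
  [  0.1138    0.0468    0.0655    1.1227    0.1184    0.1070    0.1334]
  [  0.0567    0.1079    0.0989    0.1005    1.0615    0.1333    0.0540]
  [  0.1172    0.0790    0.1363    0.1308    0.0720    1.0591    0.1475]
  [  0.1051    0.1385    0.1118    0.0802    0.1289    0.1373    1.0806]
Total output x = L · d:
  x_0 = 1.1537·5 + 0.0620·14 + 0.1555·85 + 0.1058·58 + 0.0812·45 + 0.1302·28 + 0.1246·10 = 34.5345
  x_1 = 0.0701·5 + 1.0546·14 + 0.0904·85 + 0.1399·58 + 0.1066·45 + 0.0930·28 + 0.1123·10 = 39.4339
  x_2 = 0.1113·5 + 0.1155·14 + 1.1156·85 + 0.0492·58 + 0.0658·45 + 0.0920·28 + 0.1231·10 = 106.6206
  x_3 = 0.1138·5 + 0.0468·14 + 0.0655·85 + 1.1227·58 + 0.1184·45 + 0.1070·28 + 0.1334·10 = 81.5654
  x_4 = 0.0567·5 + 0.1079·14 + 0.0989·85 + 0.1005·58 + 1.0615·45 + 0.1333·28 + 0.0540·10 = 68.0727
  x_5 = 0.1172·5 + 0.0790·14 + 0.1363·85 + 0.1308·58 + 0.0720·45 + 1.0591·28 + 0.1475·10 = 55.2329
  x_6 = 0.1051·5 + 0.1385·14 + 0.1118·85 + 0.0802·58 + 0.1289·45 + 0.1373·28 + 1.0806·10 = 37.0692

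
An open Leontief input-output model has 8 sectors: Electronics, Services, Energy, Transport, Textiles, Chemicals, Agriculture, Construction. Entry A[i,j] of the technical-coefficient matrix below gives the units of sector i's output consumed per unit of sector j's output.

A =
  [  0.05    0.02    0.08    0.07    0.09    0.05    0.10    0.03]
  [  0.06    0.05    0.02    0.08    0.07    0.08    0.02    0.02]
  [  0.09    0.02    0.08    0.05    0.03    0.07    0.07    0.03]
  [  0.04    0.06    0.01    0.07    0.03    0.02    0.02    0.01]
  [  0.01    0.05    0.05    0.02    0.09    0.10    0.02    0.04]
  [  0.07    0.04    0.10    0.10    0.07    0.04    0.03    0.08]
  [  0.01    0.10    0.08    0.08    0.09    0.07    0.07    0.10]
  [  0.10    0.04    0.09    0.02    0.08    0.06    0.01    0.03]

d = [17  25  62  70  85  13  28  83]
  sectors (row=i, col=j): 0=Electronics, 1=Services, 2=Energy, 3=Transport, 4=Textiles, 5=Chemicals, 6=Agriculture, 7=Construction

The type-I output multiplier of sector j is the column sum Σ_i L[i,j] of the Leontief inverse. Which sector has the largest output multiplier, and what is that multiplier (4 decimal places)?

Textiles (1.9687)

Form M = I − A:
  [  0.95   -0.02   -0.08   -0.07   -0.09   -0.05   -0.10   -0.03]
  [ -0.06    0.95   -0.02   -0.08   -0.07   -0.08   -0.02   -0.02]
  [ -0.09   -0.02    0.92   -0.05   -0.03   -0.07   -0.07   -0.03]
  [ -0.04   -0.06   -0.01    0.93   -0.03   -0.02   -0.02   -0.01]
  [ -0.01   -0.05   -0.05   -0.02    0.91   -0.10   -0.02   -0.04]
  [ -0.07   -0.04   -0.10   -0.10   -0.07    0.96   -0.03   -0.08]
  [ -0.01   -0.10   -0.08   -0.08   -0.09   -0.07    0.93   -0.10]
  [ -0.10   -0.04   -0.09   -0.02   -0.08   -0.06   -0.01    0.97]
Leontief inverse L = M⁻¹:
  [  1.0928    0.0635    0.1362    0.1230    0.1495    0.1048    0.1391    0.0697]
  [  0.0951    1.0821    0.0615    0.1242    0.1170    0.1209    0.0477    0.0482]
  [  0.1329    0.0567    1.1341    0.1011    0.0838    0.1173    0.1093    0.0658]
  [  0.0617    0.0815    0.0331    1.0987    0.0592    0.0458    0.0375    0.0260]
  [  0.0470    0.0804    0.0946    0.0608    1.1365    0.1433    0.0450    0.0700]
  [  0.1213    0.0806    0.1573    0.1535    0.1296    1.0951    0.0693    0.1147]
  [  0.0677    0.1504    0.1447    0.1424    0.1605    0.1361    1.1091    0.1433]
  [  0.1423    0.0713    0.1415    0.0658    0.1326    0.1086    0.0467    1.0611]
Total output x = L · d:
  x_0 = 1.0928·17 + 0.0635·25 + 0.1362·62 + 0.1230·70 + 0.1495·85 + 0.1048·13 + 0.1391·28 + 0.0697·83 = 60.9659
  x_1 = 0.0951·17 + 1.0821·25 + 0.0615·62 + 0.1242·70 + 0.1170·85 + 0.1209·13 + 0.0477·28 + 0.0482·83 = 58.0267
  x_2 = 0.1329·17 + 0.0567·25 + 1.1341·62 + 0.1011·70 + 0.0838·85 + 0.1173·13 + 0.1093·28 + 0.0658·83 = 98.2385
  x_3 = 0.0617·17 + 0.0815·25 + 0.0331·62 + 1.0987·70 + 0.0592·85 + 0.0458·13 + 0.0375·28 + 0.0260·83 = 90.8847
  x_4 = 0.0470·17 + 0.0804·25 + 0.0946·62 + 0.0608·70 + 1.1365·85 + 0.1433·13 + 0.0450·28 + 0.0700·83 = 118.4602
  x_5 = 0.1213·17 + 0.0806·25 + 0.1573·62 + 0.1535·70 + 0.1296·85 + 1.0951·13 + 0.0693·28 + 0.1147·83 = 61.2822
  x_6 = 0.0677·17 + 0.1504·25 + 0.1447·62 + 0.1424·70 + 0.1605·85 + 0.1361·13 + 1.1091·28 + 0.1433·83 = 82.2124
  x_7 = 0.1423·17 + 0.0713·25 + 0.1415·62 + 0.0658·70 + 0.1326·85 + 0.1086·13 + 0.0467·28 + 1.0611·83 = 119.6419
Output multipliers (column sums of L):
  Electronics: 1.7607
  Services: 1.6664
  Energy: 1.9029
  Transport: 1.8694
  Textiles: 1.9687
  Chemicals: 1.8719
  Agriculture: 1.6038
  Construction: 1.5988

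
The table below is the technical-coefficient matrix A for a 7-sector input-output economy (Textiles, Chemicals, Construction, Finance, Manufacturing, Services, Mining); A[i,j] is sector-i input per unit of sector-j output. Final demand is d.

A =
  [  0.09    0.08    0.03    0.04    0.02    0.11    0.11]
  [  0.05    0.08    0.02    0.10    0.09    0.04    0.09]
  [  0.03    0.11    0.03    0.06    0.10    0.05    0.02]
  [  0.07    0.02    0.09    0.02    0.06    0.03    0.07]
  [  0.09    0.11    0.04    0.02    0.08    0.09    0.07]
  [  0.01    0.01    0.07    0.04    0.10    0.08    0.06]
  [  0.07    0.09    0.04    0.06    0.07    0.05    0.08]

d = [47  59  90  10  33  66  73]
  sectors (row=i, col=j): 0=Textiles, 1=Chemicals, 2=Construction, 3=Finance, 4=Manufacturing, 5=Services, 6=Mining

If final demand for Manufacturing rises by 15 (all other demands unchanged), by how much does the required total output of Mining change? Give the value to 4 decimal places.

Form M = I − A:
  [  0.91   -0.08   -0.03   -0.04   -0.02   -0.11   -0.11]
  [ -0.05    0.92   -0.02   -0.10   -0.09   -0.04   -0.09]
  [ -0.03   -0.11    0.97   -0.06   -0.10   -0.05   -0.02]
  [ -0.07   -0.02   -0.09    0.98   -0.06   -0.03   -0.07]
  [ -0.09   -0.11   -0.04   -0.02    0.92   -0.09   -0.07]
  [ -0.01   -0.01   -0.07   -0.04   -0.10    0.92   -0.06]
  [ -0.07   -0.09   -0.04   -0.06   -0.07   -0.05    0.92]
Leontief inverse L = M⁻¹:
  [  1.1386    0.1378    0.0684    0.0839    0.0825    0.1661    0.1746]
  [  0.1032    1.1401    0.0590    0.1404    0.1511    0.0928    0.1534]
  [  0.0733    0.1622    1.0618    0.0961    0.1551    0.0958    0.0731]
  [  0.1090    0.0713    0.1169    1.0516    0.1074    0.0736    0.1155]
  [  0.1431    0.1755    0.0781    0.0666    1.1470    0.1509    0.1381]
  [  0.0472    0.0582    0.1007    0.0693    0.1522    1.1234    0.1036]
  [  0.1205    0.1502    0.0762    0.1017    0.1303    0.1032    1.1421]
Total output x = L · d:
  x_0 = 1.1386·47 + 0.1378·59 + 0.0684·90 + 0.0839·10 + 0.0825·33 + 0.1661·66 + 0.1746·73 = 95.0708
  x_1 = 0.1032·47 + 1.1401·59 + 0.0590·90 + 0.1404·10 + 0.1511·33 + 0.0928·66 + 0.1534·73 = 101.1355
  x_2 = 0.0733·47 + 0.1622·59 + 1.0618·90 + 0.0961·10 + 0.1551·33 + 0.0958·66 + 0.0731·73 = 126.3095
  x_3 = 0.1090·47 + 0.0713·59 + 0.1169·90 + 1.0516·10 + 0.1074·33 + 0.0736·66 + 0.1155·73 = 47.1957
  x_4 = 0.1431·47 + 0.1755·59 + 0.0781·90 + 0.0666·10 + 1.1470·33 + 0.1509·66 + 0.1381·73 = 82.6657
  x_5 = 0.0472·47 + 0.0582·59 + 0.1007·90 + 0.0693·10 + 0.1522·33 + 1.1234·66 + 0.1036·73 = 102.1427
  x_6 = 0.1205·47 + 0.1502·59 + 0.0762·90 + 0.1017·10 + 0.1303·33 + 0.1032·66 + 1.1421·73 = 116.8859
Δx_6 = L[6,4] · Δd_4 = 0.1303 · 15 = 1.9552

1.9552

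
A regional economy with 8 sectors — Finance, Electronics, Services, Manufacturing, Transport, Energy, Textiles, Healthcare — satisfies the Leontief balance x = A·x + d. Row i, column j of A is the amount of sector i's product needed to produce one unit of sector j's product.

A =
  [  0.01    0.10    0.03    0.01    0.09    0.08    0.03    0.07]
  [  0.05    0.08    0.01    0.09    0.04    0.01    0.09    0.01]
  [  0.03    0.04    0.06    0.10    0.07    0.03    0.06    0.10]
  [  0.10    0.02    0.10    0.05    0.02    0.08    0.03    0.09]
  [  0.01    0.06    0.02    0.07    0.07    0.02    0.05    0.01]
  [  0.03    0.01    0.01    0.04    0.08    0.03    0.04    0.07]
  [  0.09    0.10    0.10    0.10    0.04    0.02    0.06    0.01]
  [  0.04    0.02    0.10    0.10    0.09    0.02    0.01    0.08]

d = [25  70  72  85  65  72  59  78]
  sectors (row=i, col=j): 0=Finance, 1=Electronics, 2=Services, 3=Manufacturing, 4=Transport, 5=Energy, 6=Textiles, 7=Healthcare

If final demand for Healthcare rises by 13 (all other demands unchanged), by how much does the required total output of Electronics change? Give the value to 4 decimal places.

0.5518

Form M = I − A:
  [  0.99   -0.10   -0.03   -0.01   -0.09   -0.08   -0.03   -0.07]
  [ -0.05    0.92   -0.01   -0.09   -0.04   -0.01   -0.09   -0.01]
  [ -0.03   -0.04    0.94   -0.10   -0.07   -0.03   -0.06   -0.10]
  [ -0.10   -0.02   -0.10    0.95   -0.02   -0.08   -0.03   -0.09]
  [ -0.01   -0.06   -0.02   -0.07    0.93   -0.02   -0.05   -0.01]
  [ -0.03   -0.01   -0.01   -0.04   -0.08    0.97   -0.04   -0.07]
  [ -0.09   -0.10   -0.10   -0.10   -0.04   -0.02    0.94   -0.01]
  [ -0.04   -0.02   -0.10   -0.10   -0.09   -0.02   -0.01    0.92]
Leontief inverse L = M⁻¹:
  [  1.0396    0.1362    0.0631    0.0623    0.1340    0.1005    0.0647    0.1033]
  [  0.0868    1.1212    0.0489    0.1369    0.0758    0.0365    0.1236    0.0424]
  [  0.0725    0.0824    1.1141    0.1636    0.1221    0.0624    0.0973    0.1506]
  [  0.1356    0.0619    0.1482    1.1083    0.0775    0.1138    0.0656    0.1457]
  [  0.0377    0.0899    0.0495    0.1086    1.0990    0.0395    0.0770    0.0356]
  [  0.0535    0.0370    0.0410    0.0778    0.1140    1.0491    0.0621    0.0983]
  [  0.1345    0.1529    0.1501    0.1638    0.0928    0.0568    1.1056    0.0616]
  [  0.0760    0.0572    0.1484    0.1580    0.1402    0.0516    0.0441    1.1309]
Total output x = L · d:
  x_0 = 1.0396·25 + 0.1362·70 + 0.0631·72 + 0.0623·85 + 0.1340·65 + 0.1005·72 + 0.0647·59 + 0.1033·78 = 73.1807
  x_1 = 0.0868·25 + 1.1212·70 + 0.0489·72 + 0.1369·85 + 0.0758·65 + 0.0365·72 + 0.1236·59 + 0.0424·78 = 113.9731
  x_2 = 0.0725·25 + 0.0824·70 + 1.1141·72 + 0.1636·85 + 0.1221·65 + 0.0624·72 + 0.0973·59 + 0.1506·78 = 131.6068
  x_3 = 0.1356·25 + 0.0619·70 + 0.1482·72 + 1.1083·85 + 0.0775·65 + 0.1138·72 + 0.0656·59 + 0.1457·78 = 141.0632
  x_4 = 0.0377·25 + 0.0899·70 + 0.0495·72 + 0.1086·85 + 1.0990·65 + 0.0395·72 + 0.0770·59 + 0.0356·78 = 101.6301
  x_5 = 0.0535·25 + 0.0370·70 + 0.0410·72 + 0.0778·85 + 0.1140·65 + 1.0491·72 + 0.0621·59 + 0.0983·78 = 107.7711
  x_6 = 0.1345·25 + 0.1529·70 + 0.1501·72 + 0.1638·85 + 0.0928·65 + 0.0568·72 + 1.1056·59 + 0.0616·78 = 118.9445
  x_7 = 0.0760·25 + 0.0572·70 + 0.1484·72 + 0.1580·85 + 0.1402·65 + 0.0516·72 + 0.0441·59 + 1.1309·78 = 133.6579
Δx_1 = L[1,7] · Δd_7 = 0.0424 · 13 = 0.5518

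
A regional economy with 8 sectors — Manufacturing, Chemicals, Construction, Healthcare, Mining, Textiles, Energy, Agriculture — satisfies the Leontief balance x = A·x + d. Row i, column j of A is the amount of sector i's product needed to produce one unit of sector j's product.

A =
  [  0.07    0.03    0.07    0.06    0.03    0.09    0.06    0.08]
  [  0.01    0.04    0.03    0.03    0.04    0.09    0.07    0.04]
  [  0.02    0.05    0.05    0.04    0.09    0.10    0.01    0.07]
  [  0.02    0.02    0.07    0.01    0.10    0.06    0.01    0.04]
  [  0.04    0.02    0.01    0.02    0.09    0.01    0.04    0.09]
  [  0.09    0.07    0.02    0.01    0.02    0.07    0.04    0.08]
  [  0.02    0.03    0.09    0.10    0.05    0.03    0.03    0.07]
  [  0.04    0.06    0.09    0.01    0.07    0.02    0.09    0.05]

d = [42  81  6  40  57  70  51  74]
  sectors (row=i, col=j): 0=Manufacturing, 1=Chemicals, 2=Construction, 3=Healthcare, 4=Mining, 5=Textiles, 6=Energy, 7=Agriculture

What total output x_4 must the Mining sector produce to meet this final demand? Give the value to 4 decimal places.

Form M = I − A:
  [  0.93   -0.03   -0.07   -0.06   -0.03   -0.09   -0.06   -0.08]
  [ -0.01    0.96   -0.03   -0.03   -0.04   -0.09   -0.07   -0.04]
  [ -0.02   -0.05    0.95   -0.04   -0.09   -0.10   -0.01   -0.07]
  [ -0.02   -0.02   -0.07    0.99   -0.10   -0.06   -0.01   -0.04]
  [ -0.04   -0.02   -0.01   -0.02    0.91   -0.01   -0.04   -0.09]
  [ -0.09   -0.07   -0.02   -0.01   -0.02    0.93   -0.04   -0.08]
  [ -0.02   -0.03   -0.09   -0.10   -0.05   -0.03    0.97   -0.07]
  [ -0.04   -0.06   -0.09   -0.01   -0.07   -0.02   -0.09    0.95]
Leontief inverse L = M⁻¹:
  [  1.1050    0.0655    0.1156    0.0877    0.0790    0.1382    0.0966    0.1343]
  [  0.0342    1.0652    0.0596    0.0499    0.0733    0.1216    0.0954    0.0784]
  [  0.0505    0.0807    1.0827    0.0588    0.1332    0.1383    0.0428    0.1173]
  [  0.0430    0.0429    0.0940    1.0256    0.1351    0.0888    0.0338    0.0783]
  [  0.0605    0.0405    0.0393    0.0376    1.1248    0.0334    0.0669    0.1256]
  [  0.1199    0.0997    0.0573    0.0338    0.0558    1.1106    0.0752    0.1243]
  [  0.0445    0.0578    0.1274    0.1203    0.0982    0.0690    1.0578    0.1137]
  [  0.0651    0.0887    0.1284    0.0381    0.1154    0.0599    0.1212    1.0978]
Total output x = L · d:
  x_0 = 1.1050·42 + 0.0655·81 + 0.1156·6 + 0.0877·40 + 0.0790·57 + 0.1382·70 + 0.0966·51 + 0.1343·74 = 84.9599
  x_1 = 0.0342·42 + 1.0652·81 + 0.0596·6 + 0.0499·40 + 0.0733·57 + 0.1216·70 + 0.0954·51 + 0.0784·74 = 113.4218
  x_2 = 0.0505·42 + 0.0807·81 + 1.0827·6 + 0.0588·40 + 0.1332·57 + 0.1383·70 + 0.0428·51 + 0.1173·74 = 45.6420
  x_3 = 0.0430·42 + 0.0429·81 + 0.0940·6 + 1.0256·40 + 0.1351·57 + 0.0888·70 + 0.0338·51 + 0.0783·74 = 68.3078
  x_4 = 0.0605·42 + 0.0405·81 + 0.0393·6 + 0.0376·40 + 1.1248·57 + 0.0334·70 + 0.0669·51 + 0.1256·74 = 86.7140
  x_5 = 0.1199·42 + 0.0997·81 + 0.0573·6 + 0.0338·40 + 0.0558·57 + 1.1106·70 + 0.0752·51 + 0.1243·74 = 108.7579
  x_6 = 0.0445·42 + 0.0578·81 + 0.1274·6 + 0.1203·40 + 0.0982·57 + 0.0690·70 + 1.0578·51 + 0.1137·74 = 84.9144
  x_7 = 0.0651·42 + 0.0887·81 + 0.1284·6 + 0.0381·40 + 0.1154·57 + 0.0599·70 + 0.1212·51 + 1.0978·74 = 110.4021

86.7140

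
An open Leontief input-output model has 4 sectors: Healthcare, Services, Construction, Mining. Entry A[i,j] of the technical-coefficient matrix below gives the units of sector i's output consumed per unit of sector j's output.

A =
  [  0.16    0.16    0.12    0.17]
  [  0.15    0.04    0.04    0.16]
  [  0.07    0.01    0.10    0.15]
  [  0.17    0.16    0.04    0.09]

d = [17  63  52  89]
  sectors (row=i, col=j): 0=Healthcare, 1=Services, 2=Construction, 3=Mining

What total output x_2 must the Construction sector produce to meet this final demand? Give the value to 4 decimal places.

Form M = I − A:
  [  0.84   -0.16   -0.12   -0.17]
  [ -0.15    0.96   -0.04   -0.16]
  [ -0.07   -0.01    0.90   -0.15]
  [ -0.17   -0.16   -0.04    0.91]
Leontief inverse L = M⁻¹:
  [  1.3237    0.2777    0.2035    0.3297]
  [  0.2634    1.1306    0.0971    0.2640]
  [  0.1560    0.0765    1.1456    0.2314]
  [  0.3005    0.2540    0.1054    1.2171]
Total output x = L · d:
  x_0 = 1.3237·17 + 0.2777·63 + 0.2035·52 + 0.3297·89 = 79.9188
  x_1 = 0.2634·17 + 1.1306·63 + 0.0971·52 + 0.2640·89 = 104.2495
  x_2 = 0.1560·17 + 0.0765·63 + 1.1456·52 + 0.2314·89 = 87.6377
  x_3 = 0.3005·17 + 0.2540·63 + 0.1054·52 + 1.2171·89 = 134.9139

87.6377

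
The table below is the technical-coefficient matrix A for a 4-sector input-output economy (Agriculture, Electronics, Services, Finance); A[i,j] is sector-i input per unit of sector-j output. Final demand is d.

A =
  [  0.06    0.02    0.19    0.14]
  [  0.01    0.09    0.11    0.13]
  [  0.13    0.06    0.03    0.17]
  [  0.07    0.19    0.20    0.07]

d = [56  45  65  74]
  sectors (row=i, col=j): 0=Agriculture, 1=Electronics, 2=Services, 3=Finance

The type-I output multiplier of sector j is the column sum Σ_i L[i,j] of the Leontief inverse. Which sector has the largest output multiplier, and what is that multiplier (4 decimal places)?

Form M = I − A:
  [  0.94   -0.02   -0.19   -0.14]
  [ -0.01    0.91   -0.11   -0.13]
  [ -0.13   -0.06    0.97   -0.17]
  [ -0.07   -0.19   -0.20    0.93]
Leontief inverse L = M⁻¹:
  [  1.1205    0.0914    0.2777    0.2322]
  [  0.0527    1.1545    0.1830    0.2028]
  [  0.1768    0.1311    1.1324    0.2519]
  [  0.1331    0.2709    0.3018    1.1884]
Total output x = L · d:
  x_0 = 1.1205·56 + 0.0914·45 + 0.2777·65 + 0.2322·74 = 102.0996
  x_1 = 0.0527·56 + 1.1545·45 + 0.1830·65 + 0.2028·74 = 81.8051
  x_2 = 0.1768·56 + 0.1311·45 + 1.1324·65 + 0.2519·74 = 108.0473
  x_3 = 0.1331·56 + 0.2709·45 + 0.3018·65 + 1.1884·74 = 127.2037
Output multipliers (column sums of L):
  Agriculture: 1.4831
  Electronics: 1.6480
  Services: 1.8950
  Finance: 1.8753

Services (1.8950)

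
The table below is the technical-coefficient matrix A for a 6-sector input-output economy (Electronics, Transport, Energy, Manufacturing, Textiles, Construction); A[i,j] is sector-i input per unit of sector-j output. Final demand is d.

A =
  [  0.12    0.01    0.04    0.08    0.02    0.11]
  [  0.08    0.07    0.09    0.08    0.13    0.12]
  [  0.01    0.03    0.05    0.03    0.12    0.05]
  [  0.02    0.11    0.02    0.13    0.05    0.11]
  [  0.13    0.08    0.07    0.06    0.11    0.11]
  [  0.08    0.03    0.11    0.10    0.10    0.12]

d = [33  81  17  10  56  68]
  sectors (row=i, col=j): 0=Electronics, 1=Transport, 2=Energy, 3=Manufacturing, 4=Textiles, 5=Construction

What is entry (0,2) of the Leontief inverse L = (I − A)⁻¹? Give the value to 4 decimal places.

L[0,2] = 0.0831

Form M = I − A:
  [  0.88   -0.01   -0.04   -0.08   -0.02   -0.11]
  [ -0.08    0.93   -0.09   -0.08   -0.13   -0.12]
  [ -0.01   -0.03    0.95   -0.03   -0.12   -0.05]
  [ -0.02   -0.11   -0.02    0.87   -0.05   -0.11]
  [ -0.13   -0.08   -0.07   -0.06    0.89   -0.11]
  [ -0.08   -0.03   -0.11   -0.10   -0.10    0.88]
Leontief inverse L = M⁻¹:
  [  1.1720    0.0441    0.0831    0.1408    0.0726    0.1839]
  [  0.1627    1.1288    0.1608    0.1666    0.2257    0.2324]
  [  0.0551    0.0627    1.0877    0.0727    0.1733    0.1080]
  [  0.0804    0.1635    0.0772    1.2066    0.1267    0.2034]
  [  0.2144    0.1343    0.1388    0.1450    1.1997    0.2211]
  [  0.1525    0.0842    0.1735    0.1812    0.1867    1.2227]
Total output x = L · d:
  x_0 = 1.1720·33 + 0.0441·81 + 0.0831·17 + 0.1408·10 + 0.0726·56 + 0.1839·68 = 61.6390
  x_1 = 0.1627·33 + 1.1288·81 + 0.1608·17 + 0.1666·10 + 0.2257·56 + 0.2324·68 = 129.6502
  x_2 = 0.0551·33 + 0.0627·81 + 1.0877·17 + 0.0727·10 + 0.1733·56 + 0.1080·68 = 43.1582
  x_3 = 0.0804·33 + 0.1635·81 + 0.0772·17 + 1.2066·10 + 0.1267·56 + 0.2034·68 = 50.2066
  x_4 = 0.2144·33 + 0.1343·81 + 0.1388·17 + 0.1450·10 + 1.1997·56 + 0.2211·68 = 103.9796
  x_5 = 0.1525·33 + 0.0842·81 + 0.1735·17 + 0.1812·10 + 0.1867·56 + 1.2227·68 = 110.2121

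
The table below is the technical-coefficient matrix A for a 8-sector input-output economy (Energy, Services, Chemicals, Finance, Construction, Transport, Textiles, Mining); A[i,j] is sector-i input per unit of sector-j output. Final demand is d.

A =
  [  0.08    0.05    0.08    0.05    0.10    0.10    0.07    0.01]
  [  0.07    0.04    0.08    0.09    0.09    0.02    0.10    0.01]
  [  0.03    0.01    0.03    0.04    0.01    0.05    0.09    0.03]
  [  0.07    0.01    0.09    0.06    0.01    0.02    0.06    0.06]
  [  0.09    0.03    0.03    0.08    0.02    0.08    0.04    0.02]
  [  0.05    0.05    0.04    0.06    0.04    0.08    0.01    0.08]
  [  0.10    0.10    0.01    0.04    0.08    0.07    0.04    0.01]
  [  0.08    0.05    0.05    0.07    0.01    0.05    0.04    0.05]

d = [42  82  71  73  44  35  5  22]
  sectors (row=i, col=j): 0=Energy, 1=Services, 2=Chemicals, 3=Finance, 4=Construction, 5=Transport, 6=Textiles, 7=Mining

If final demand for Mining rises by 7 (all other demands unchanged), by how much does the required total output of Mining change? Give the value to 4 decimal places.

7.5187

Form M = I − A:
  [  0.92   -0.05   -0.08   -0.05   -0.10   -0.10   -0.07   -0.01]
  [ -0.07    0.96   -0.08   -0.09   -0.09   -0.02   -0.10   -0.01]
  [ -0.03   -0.01    0.97   -0.04   -0.01   -0.05   -0.09   -0.03]
  [ -0.07   -0.01   -0.09    0.94   -0.01   -0.02   -0.06   -0.06]
  [ -0.09   -0.03   -0.03   -0.08    0.98   -0.08   -0.04   -0.02]
  [ -0.05   -0.05   -0.04   -0.06   -0.04    0.92   -0.01   -0.08]
  [ -0.10   -0.10   -0.01   -0.04   -0.08   -0.07    0.96   -0.01]
  [ -0.08   -0.05   -0.05   -0.07   -0.01   -0.05   -0.04    0.95]
Leontief inverse L = M⁻¹:
  [  1.1454    0.0896    0.1261    0.1056    0.1443    0.1596    0.1207    0.0414]
  [  0.1327    1.0766    0.1232    0.1402    0.1307    0.0723    0.1498    0.0359]
  [  0.0668    0.0350    1.0537    0.0683    0.0347    0.0812    0.1158    0.0475]
  [  0.1150    0.0374    0.1231    1.0961    0.0389    0.0591    0.0980    0.0815]
  [  0.1379    0.0588    0.0681    0.1200    1.0536    0.1225    0.0771    0.0451]
  [  0.0988    0.0783    0.0787    0.1037    0.0699    1.1215    0.0483    0.1073]
  [  0.1587    0.1348    0.0544    0.0907    0.1240    0.1204    1.0859    0.0347]
  [  0.1288    0.0792    0.0888    0.1112    0.0437    0.0913    0.0804    1.0741]
Total output x = L · d:
  x_0 = 1.1454·42 + 0.0896·82 + 0.1261·71 + 0.1056·73 + 0.1443·44 + 0.1596·35 + 0.1207·5 + 0.0414·22 = 85.5586
  x_1 = 0.1327·42 + 1.0766·82 + 0.1232·71 + 0.1402·73 + 0.1307·44 + 0.0723·35 + 0.1498·5 + 0.0359·22 = 122.6527
  x_2 = 0.0668·42 + 0.0350·82 + 1.0537·71 + 0.0683·73 + 0.0347·44 + 0.0812·35 + 0.1158·5 + 0.0475·22 = 91.4712
  x_3 = 0.1150·42 + 0.0374·82 + 0.1231·71 + 1.0961·73 + 0.0389·44 + 0.0591·35 + 0.0980·5 + 0.0815·22 = 102.7188
  x_4 = 0.1379·42 + 0.0588·82 + 0.0681·71 + 0.1200·73 + 1.0536·44 + 0.1225·35 + 0.0771·5 + 0.0451·22 = 76.2304
  x_5 = 0.0988·42 + 0.0783·82 + 0.0787·71 + 0.1037·73 + 0.0699·44 + 1.1215·35 + 0.0483·5 + 0.1073·22 = 68.6524
  x_6 = 0.1587·42 + 0.1348·82 + 0.0544·71 + 0.0907·73 + 0.1240·44 + 0.1204·35 + 1.0859·5 + 0.0347·22 = 44.0661
  x_7 = 0.1288·42 + 0.0792·82 + 0.0888·71 + 0.1112·73 + 0.0437·44 + 0.0913·35 + 0.0804·5 + 1.0741·22 = 55.4724
Δx_7 = L[7,7] · Δd_7 = 1.0741 · 7 = 7.5187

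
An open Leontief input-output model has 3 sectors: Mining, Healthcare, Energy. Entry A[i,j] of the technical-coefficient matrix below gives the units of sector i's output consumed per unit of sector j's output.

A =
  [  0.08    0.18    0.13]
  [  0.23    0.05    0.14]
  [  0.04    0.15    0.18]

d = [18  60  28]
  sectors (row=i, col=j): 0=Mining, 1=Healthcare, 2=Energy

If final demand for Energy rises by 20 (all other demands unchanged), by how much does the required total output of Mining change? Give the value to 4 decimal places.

Form M = I − A:
  [  0.92   -0.18   -0.13]
  [ -0.23    0.95   -0.14]
  [ -0.04   -0.15    0.82]
Leontief inverse L = M⁻¹:
  [  1.1608    0.2559    0.2277]
  [  0.2974    1.1474    0.2430]
  [  0.1110    0.2224    1.2751]
Total output x = L · d:
  x_0 = 1.1608·18 + 0.2559·60 + 0.2277·28 = 42.6256
  x_1 = 0.2974·18 + 1.1474·60 + 0.2430·28 = 80.9998
  x_2 = 0.1110·18 + 0.2224·60 + 1.2751·28 = 51.0427
Δx_0 = L[0,2] · Δd_2 = 0.2277 · 20 = 4.5545

4.5545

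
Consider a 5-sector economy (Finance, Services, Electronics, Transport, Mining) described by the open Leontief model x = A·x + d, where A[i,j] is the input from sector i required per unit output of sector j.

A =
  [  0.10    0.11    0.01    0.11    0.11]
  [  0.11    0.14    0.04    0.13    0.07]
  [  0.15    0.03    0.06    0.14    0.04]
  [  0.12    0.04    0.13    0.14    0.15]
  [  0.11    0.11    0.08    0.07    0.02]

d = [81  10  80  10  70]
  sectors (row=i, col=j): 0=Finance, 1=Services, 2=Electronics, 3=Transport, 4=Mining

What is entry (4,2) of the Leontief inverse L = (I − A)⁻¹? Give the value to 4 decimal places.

L[4,2] = 0.1240

Form M = I − A:
  [  0.90   -0.11   -0.01   -0.11   -0.11]
  [ -0.11    0.86   -0.04   -0.13   -0.07]
  [ -0.15   -0.03    0.94   -0.14   -0.04]
  [ -0.12   -0.04   -0.13    0.86   -0.15]
  [ -0.11   -0.11   -0.08   -0.07    0.98]
Leontief inverse L = M⁻¹:
  [  1.1946    0.1879    0.0647    0.2065    0.1818]
  [  0.2175    1.2250    0.1009    0.2419    0.1530]
  [  0.2428    0.0957    1.1130    0.2361    0.1157]
  [  0.2477    0.1283    0.2036    1.2665    0.2391]
  [  0.1960    0.1756    0.1240    0.1601    1.0845]
Total output x = L · d:
  x_0 = 1.1946·81 + 0.1879·10 + 0.0647·80 + 0.2065·10 + 0.1818·70 = 118.6119
  x_1 = 0.2175·81 + 1.2250·10 + 0.1009·80 + 0.2419·10 + 0.1530·70 = 51.0718
  x_2 = 0.2428·81 + 0.0957·10 + 1.1130·80 + 0.2361·10 + 0.1157·70 = 120.1191
  x_3 = 0.2477·81 + 0.1283·10 + 0.2036·80 + 1.2665·10 + 0.2391·70 = 67.0373
  x_4 = 0.1960·81 + 0.1756·10 + 0.1240·80 + 0.1601·10 + 1.0845·70 = 105.0687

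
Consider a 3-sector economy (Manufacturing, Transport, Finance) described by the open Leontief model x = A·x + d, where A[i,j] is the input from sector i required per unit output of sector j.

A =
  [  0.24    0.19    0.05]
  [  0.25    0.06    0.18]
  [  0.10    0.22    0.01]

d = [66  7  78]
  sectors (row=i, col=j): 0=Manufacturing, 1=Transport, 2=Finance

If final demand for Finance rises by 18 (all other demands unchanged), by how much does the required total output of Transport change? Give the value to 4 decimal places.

Form M = I − A:
  [  0.76   -0.19   -0.05]
  [ -0.25    0.94   -0.18]
  [ -0.10   -0.22    0.99]
Leontief inverse L = M⁻¹:
  [  1.4388    0.3215    0.1311]
  [  0.4287    1.2069    0.2411]
  [  0.2406    0.3007    1.0769]
Total output x = L · d:
  x_0 = 1.4388·66 + 0.3215·7 + 0.1311·78 = 107.4391
  x_1 = 0.4287·66 + 1.2069·7 + 0.2411·78 = 55.5500
  x_2 = 0.2406·66 + 0.3007·7 + 1.0769·78 = 101.9848
Δx_1 = L[1,2] · Δd_2 = 0.2411 · 18 = 4.3397

4.3397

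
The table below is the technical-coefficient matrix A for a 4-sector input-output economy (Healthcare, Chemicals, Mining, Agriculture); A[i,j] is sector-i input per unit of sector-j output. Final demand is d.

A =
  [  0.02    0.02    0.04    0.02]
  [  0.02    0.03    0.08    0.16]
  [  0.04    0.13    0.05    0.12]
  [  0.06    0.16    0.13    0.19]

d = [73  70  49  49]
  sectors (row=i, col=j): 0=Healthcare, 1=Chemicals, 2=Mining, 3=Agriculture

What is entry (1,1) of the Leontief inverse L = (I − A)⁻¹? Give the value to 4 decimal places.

L[1,1] = 1.0872

Form M = I − A:
  [  0.98   -0.02   -0.04   -0.02]
  [ -0.02    0.97   -0.08   -0.16]
  [ -0.04   -0.13    0.95   -0.12]
  [ -0.06   -0.16   -0.13    0.81]
Leontief inverse L = M⁻¹:
  [  1.0257    0.0346    0.0515    0.0398]
  [  0.0417    1.0872    0.1254    0.2344]
  [  0.0608    0.1814    1.0978    0.2000]
  [  0.0940    0.2464    0.2048    1.3159]
Total output x = L · d:
  x_0 = 1.0257·73 + 0.0346·70 + 0.0515·49 + 0.0398·49 = 81.7723
  x_1 = 0.0417·73 + 1.0872·70 + 0.1254·49 + 0.2344·49 = 96.7762
  x_2 = 0.0608·73 + 0.1814·70 + 1.0978·49 + 0.2000·49 = 80.7227
  x_3 = 0.0940·73 + 0.2464·70 + 0.2048·49 + 1.3159·49 = 98.6228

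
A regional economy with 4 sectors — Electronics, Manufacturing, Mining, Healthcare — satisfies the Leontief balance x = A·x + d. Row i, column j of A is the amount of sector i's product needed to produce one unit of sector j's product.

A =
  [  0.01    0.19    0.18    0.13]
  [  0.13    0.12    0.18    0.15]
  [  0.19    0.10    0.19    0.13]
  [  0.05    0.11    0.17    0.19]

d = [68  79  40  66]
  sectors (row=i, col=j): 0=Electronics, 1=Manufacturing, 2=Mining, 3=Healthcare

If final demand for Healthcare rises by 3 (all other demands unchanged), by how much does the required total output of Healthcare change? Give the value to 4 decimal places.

Form M = I − A:
  [  0.99   -0.19   -0.18   -0.13]
  [ -0.13    0.88   -0.18   -0.15]
  [ -0.19   -0.10    0.81   -0.13]
  [ -0.05   -0.11   -0.17    0.81]
Leontief inverse L = M⁻¹:
  [  1.1443    0.3301    0.3922    0.3077]
  [  0.2664    1.2848    0.4177    0.3477]
  [  0.3295    0.2766    1.4396    0.3352]
  [  0.1760    0.2529    0.3831    1.3711]
Total output x = L · d:
  x_0 = 1.1443·68 + 0.3301·79 + 0.3922·40 + 0.3077·66 = 139.8857
  x_1 = 0.2664·68 + 1.2848·79 + 0.4177·40 + 0.3477·66 = 159.2778
  x_2 = 0.3295·68 + 0.2766·79 + 1.4396·40 + 0.3352·66 = 123.9698
  x_3 = 0.1760·68 + 0.2529·79 + 0.3831·40 + 1.3711·66 = 137.7651
Δx_3 = L[3,3] · Δd_3 = 1.3711 · 3 = 4.1134

4.1134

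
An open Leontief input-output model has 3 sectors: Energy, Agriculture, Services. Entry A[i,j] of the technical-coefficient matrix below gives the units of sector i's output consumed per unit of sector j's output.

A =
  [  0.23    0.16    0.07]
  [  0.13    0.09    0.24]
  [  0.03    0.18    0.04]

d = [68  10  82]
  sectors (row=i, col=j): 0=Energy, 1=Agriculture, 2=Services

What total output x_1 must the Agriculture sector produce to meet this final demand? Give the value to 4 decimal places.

52.4561

Form M = I − A:
  [  0.77   -0.16   -0.07]
  [ -0.13    0.91   -0.24]
  [ -0.03   -0.18    0.96]
Leontief inverse L = M⁻¹:
  [  1.3508    0.2704    0.1661]
  [  0.2147    1.1990    0.3154]
  [  0.0825    0.2333    1.1060]
Total output x = L · d:
  x_0 = 1.3508·68 + 0.2704·10 + 0.1661·82 = 108.1783
  x_1 = 0.2147·68 + 1.1990·10 + 0.3154·82 = 52.4561
  x_2 = 0.0825·68 + 0.2333·10 + 1.1060·82 = 98.6328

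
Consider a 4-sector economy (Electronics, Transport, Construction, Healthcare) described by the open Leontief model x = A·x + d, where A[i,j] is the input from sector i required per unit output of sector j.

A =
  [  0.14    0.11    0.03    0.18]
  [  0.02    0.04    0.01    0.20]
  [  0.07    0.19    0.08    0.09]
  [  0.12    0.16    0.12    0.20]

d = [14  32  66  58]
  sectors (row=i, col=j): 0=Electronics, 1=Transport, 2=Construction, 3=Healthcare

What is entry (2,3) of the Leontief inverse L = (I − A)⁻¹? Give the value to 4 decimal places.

Form M = I − A:
  [  0.86   -0.11   -0.03   -0.18]
  [ -0.02    0.96   -0.01   -0.20]
  [ -0.07   -0.19    0.92   -0.09]
  [ -0.12   -0.16   -0.12    0.80]
Leontief inverse L = M⁻¹:
  [  1.2219    0.2134    0.0863    0.3380]
  [  0.0720    1.1105    0.0535    0.2998]
  [  0.1291    0.2745    1.1234    0.2240]
  [  0.2171    0.2953    0.1921    1.3943]
Total output x = L · d:
  x_0 = 1.2219·14 + 0.2134·32 + 0.0863·66 + 0.3380·58 = 49.2326
  x_1 = 0.0720·14 + 1.1105·32 + 0.0535·66 + 0.2998·58 = 57.4682
  x_2 = 0.1291·14 + 0.2745·32 + 1.1234·66 + 0.2240·58 = 97.7268
  x_3 = 0.2171·14 + 0.2953·32 + 0.1921·66 + 1.3943·58 = 106.0375

L[2,3] = 0.2240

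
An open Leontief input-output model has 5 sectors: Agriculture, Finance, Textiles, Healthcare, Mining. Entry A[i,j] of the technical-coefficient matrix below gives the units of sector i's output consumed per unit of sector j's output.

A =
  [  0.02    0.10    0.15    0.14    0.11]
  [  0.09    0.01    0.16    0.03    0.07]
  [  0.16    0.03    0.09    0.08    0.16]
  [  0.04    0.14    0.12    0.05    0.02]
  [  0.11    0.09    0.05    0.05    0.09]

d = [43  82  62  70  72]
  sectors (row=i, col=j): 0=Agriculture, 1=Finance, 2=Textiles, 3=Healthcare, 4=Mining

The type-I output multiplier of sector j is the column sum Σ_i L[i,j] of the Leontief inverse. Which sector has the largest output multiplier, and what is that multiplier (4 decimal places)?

Form M = I − A:
  [  0.98   -0.10   -0.15   -0.14   -0.11]
  [ -0.09    0.99   -0.16   -0.03   -0.07]
  [ -0.16   -0.03    0.91   -0.08   -0.16]
  [ -0.04   -0.14   -0.12    0.95   -0.02]
  [ -0.11   -0.09   -0.05   -0.05    0.91]
Leontief inverse L = M⁻¹:
  [  1.1061    0.1651    0.2483    0.1994    0.1944]
  [  0.1540    1.0573    0.2300    0.0829    0.1422]
  [  0.2381    0.1042    1.1902    0.1517    0.2494]
  [  0.1029    0.1789    0.1974    1.0945    0.0850]
  [  0.1677    0.1401    0.1290    0.1008    1.1548]
Total output x = L · d:
  x_0 = 1.1061·43 + 0.1651·82 + 0.2483·62 + 0.1994·70 + 0.1944·72 = 104.4528
  x_1 = 0.1540·43 + 1.0573·82 + 0.2300·62 + 0.0829·70 + 0.1422·72 = 123.6265
  x_2 = 0.2381·43 + 0.1042·82 + 1.1902·62 + 0.1517·70 + 0.2494·72 = 121.1540
  x_3 = 0.1029·43 + 0.1789·82 + 0.1974·62 + 1.0945·70 + 0.0850·72 = 114.0655
  x_4 = 0.1677·43 + 0.1401·82 + 0.1290·62 + 0.1008·70 + 1.1548·72 = 116.8980
Output multipliers (column sums of L):
  Agriculture: 1.7687
  Finance: 1.6456
  Textiles: 1.9950
  Healthcare: 1.6293
  Mining: 1.8259

Textiles (1.9950)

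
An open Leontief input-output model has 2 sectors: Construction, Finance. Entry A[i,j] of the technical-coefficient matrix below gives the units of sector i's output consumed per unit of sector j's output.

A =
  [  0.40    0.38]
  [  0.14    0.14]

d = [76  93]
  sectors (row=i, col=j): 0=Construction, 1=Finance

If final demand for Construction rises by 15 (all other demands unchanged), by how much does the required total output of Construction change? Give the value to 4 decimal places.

Form M = I − A:
  [  0.60   -0.38]
  [ -0.14    0.86]
Leontief inverse L = M⁻¹:
  [  1.8583    0.8211]
  [  0.3025    1.2965]
Total output x = L · d:
  x_0 = 1.8583·76 + 0.8211·93 = 217.5886
  x_1 = 0.3025·76 + 1.2965·93 = 143.5609
Δx_0 = L[0,0] · Δd_0 = 1.8583 · 15 = 27.8738

27.8738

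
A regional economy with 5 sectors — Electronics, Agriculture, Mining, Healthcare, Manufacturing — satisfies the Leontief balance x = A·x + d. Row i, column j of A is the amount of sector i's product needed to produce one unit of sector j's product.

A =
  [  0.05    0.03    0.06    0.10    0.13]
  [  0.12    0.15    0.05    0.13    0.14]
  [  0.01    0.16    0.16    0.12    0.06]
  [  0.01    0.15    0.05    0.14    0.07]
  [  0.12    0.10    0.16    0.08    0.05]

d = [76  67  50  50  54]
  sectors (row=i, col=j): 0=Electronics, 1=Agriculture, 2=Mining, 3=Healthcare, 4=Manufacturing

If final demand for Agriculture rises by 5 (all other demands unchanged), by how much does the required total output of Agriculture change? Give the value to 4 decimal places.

6.4371

Form M = I − A:
  [  0.95   -0.03   -0.06   -0.10   -0.13]
  [ -0.12    0.85   -0.05   -0.13   -0.14]
  [ -0.01   -0.16    0.84   -0.12   -0.06]
  [ -0.01   -0.15   -0.05    0.86   -0.07]
  [ -0.12   -0.10   -0.16   -0.08    0.95]
Leontief inverse L = M⁻¹:
  [  1.0946    0.1176    0.1319    0.1810    0.1888]
  [  0.1980    1.2874    0.1532    0.2619    0.2458]
  [  0.0728    0.2999    1.2569    0.2433    0.1515]
  [  0.0659    0.2615    0.1221    1.2407    0.1467]
  [  0.1769    0.2229    0.2547    0.1959    1.1402]
Total output x = L · d:
  x_0 = 1.0946·76 + 0.1176·67 + 0.1319·50 + 0.1810·50 + 0.1888·54 = 116.9161
  x_1 = 0.1980·76 + 1.2874·67 + 0.1532·50 + 0.2619·50 + 0.2458·54 = 135.3347
  x_2 = 0.0728·76 + 0.2999·67 + 1.2569·50 + 0.2433·50 + 0.1515·54 = 108.8120
  x_3 = 0.0659·76 + 0.2615·67 + 0.1221·50 + 1.2407·50 + 0.1467·54 = 98.5859
  x_4 = 0.1769·76 + 0.2229·67 + 0.2547·50 + 0.1959·50 + 1.1402·54 = 112.4844
Δx_1 = L[1,1] · Δd_1 = 1.2874 · 5 = 6.4371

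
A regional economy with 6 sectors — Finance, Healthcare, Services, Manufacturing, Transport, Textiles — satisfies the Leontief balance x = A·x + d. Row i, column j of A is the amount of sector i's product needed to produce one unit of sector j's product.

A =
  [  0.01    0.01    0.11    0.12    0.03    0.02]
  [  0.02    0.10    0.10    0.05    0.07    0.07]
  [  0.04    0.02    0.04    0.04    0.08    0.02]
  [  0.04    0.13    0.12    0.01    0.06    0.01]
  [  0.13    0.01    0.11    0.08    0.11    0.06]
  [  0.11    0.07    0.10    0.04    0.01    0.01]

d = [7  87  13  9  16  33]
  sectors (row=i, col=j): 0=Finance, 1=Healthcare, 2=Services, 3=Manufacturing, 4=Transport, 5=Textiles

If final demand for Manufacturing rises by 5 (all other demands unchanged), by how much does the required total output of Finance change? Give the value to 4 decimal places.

Form M = I − A:
  [  0.99   -0.01   -0.11   -0.12   -0.03   -0.02]
  [ -0.02    0.90   -0.10   -0.05   -0.07   -0.07]
  [ -0.04   -0.02    0.96   -0.04   -0.08   -0.02]
  [ -0.04   -0.13   -0.12    0.99   -0.06   -0.01]
  [ -0.13   -0.01   -0.11   -0.08    0.89   -0.06]
  [ -0.11   -0.07   -0.10   -0.04   -0.01    0.99]
Leontief inverse L = M⁻¹:
  [  1.0341    0.0381    0.1502    0.1396    0.0611    0.0317]
  [  0.0577    1.1357    0.1578    0.0835    0.1121    0.0923]
  [  0.0644    0.0375    1.0765    0.0631    0.1065    0.0328]
  [  0.0691    0.1588    0.1698    1.0428    0.1007    0.0327]
  [  0.1746    0.0437    0.1818    0.1277    1.1588    0.0818]
  [  0.1300    0.0952    0.1453    0.0712    0.0413    1.0256]
Total output x = L · d:
  x_0 = 1.0341·7 + 0.0381·87 + 0.1502·13 + 0.1396·9 + 0.0611·16 + 0.0317·33 = 15.7911
  x_1 = 0.0577·7 + 1.1357·87 + 0.1578·13 + 0.0835·9 + 0.1121·16 + 0.0923·33 = 106.8569
  x_2 = 0.0644·7 + 0.0375·87 + 1.0765·13 + 0.0631·9 + 0.1065·16 + 0.0328·33 = 21.0610
  x_3 = 0.0691·7 + 0.1588·87 + 0.1698·13 + 1.0428·9 + 0.1007·16 + 0.0327·33 = 28.5849
  x_4 = 0.1746·7 + 0.0437·87 + 0.1818·13 + 0.1277·9 + 1.1588·16 + 0.0818·33 = 29.7736
  x_5 = 0.1300·7 + 0.0952·87 + 0.1453·13 + 0.0712·9 + 0.0413·16 + 1.0256·33 = 46.2265
Δx_0 = L[0,3] · Δd_3 = 0.1396 · 5 = 0.6978

0.6978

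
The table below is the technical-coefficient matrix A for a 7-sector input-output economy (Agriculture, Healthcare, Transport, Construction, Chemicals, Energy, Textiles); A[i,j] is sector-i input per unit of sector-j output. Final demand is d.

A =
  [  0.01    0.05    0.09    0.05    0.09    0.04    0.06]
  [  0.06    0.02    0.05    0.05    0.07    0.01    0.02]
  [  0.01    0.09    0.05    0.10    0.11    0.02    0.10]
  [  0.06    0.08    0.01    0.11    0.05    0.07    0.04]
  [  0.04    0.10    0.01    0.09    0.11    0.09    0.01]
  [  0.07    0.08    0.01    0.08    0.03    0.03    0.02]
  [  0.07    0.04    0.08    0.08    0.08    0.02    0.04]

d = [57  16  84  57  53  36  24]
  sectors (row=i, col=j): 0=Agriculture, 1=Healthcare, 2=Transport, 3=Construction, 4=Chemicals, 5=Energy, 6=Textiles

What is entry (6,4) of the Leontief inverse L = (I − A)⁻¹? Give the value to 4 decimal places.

L[6,4] = 0.1358

Form M = I − A:
  [  0.99   -0.05   -0.09   -0.05   -0.09   -0.04   -0.06]
  [ -0.06    0.98   -0.05   -0.05   -0.07   -0.01   -0.02]
  [ -0.01   -0.09    0.95   -0.10   -0.11   -0.02   -0.10]
  [ -0.06   -0.08   -0.01    0.89   -0.05   -0.07   -0.04]
  [ -0.04   -0.10   -0.01   -0.09    0.89   -0.09   -0.01]
  [ -0.07   -0.08   -0.01   -0.08   -0.03    0.97   -0.02]
  [ -0.07   -0.04   -0.08   -0.08   -0.08   -0.02    0.96]
Leontief inverse L = M⁻¹:
  [  1.0402    0.0958    0.1142    0.1050    0.1428    0.0688    0.0862]
  [  0.0795    1.0535    0.0687    0.0889    0.1091    0.0329    0.0396]
  [  0.0497    0.1427    1.0798    0.1662    0.1725    0.0564    0.1285]
  [  0.0940    0.1239    0.0351    1.1645    0.0981    0.1003    0.0637]
  [  0.0764    0.1491    0.0329    0.1480    1.1625    0.1246    0.0322]
  [  0.0943    0.1119    0.0312    0.1201    0.0679    1.0524    0.0391]
  [  0.0995    0.0879    0.1075    0.1371    0.1358    0.0518    1.0691]
Total output x = L · d:
  x_0 = 1.0402·57 + 0.0958·16 + 0.1142·84 + 0.1050·57 + 0.1428·53 + 0.0688·36 + 0.0862·24 = 88.5156
  x_1 = 0.0795·57 + 1.0535·16 + 0.0687·84 + 0.0889·57 + 0.1091·53 + 0.0329·36 + 0.0396·24 = 40.1418
  x_2 = 0.0497·57 + 0.1427·16 + 1.0798·84 + 0.1662·57 + 0.1725·53 + 0.0564·36 + 0.1285·24 = 119.5504
  x_3 = 0.0940·57 + 0.1239·16 + 0.0351·84 + 1.1645·57 + 0.0981·53 + 0.1003·36 + 0.0637·24 = 87.0085
  x_4 = 0.0764·57 + 0.1491·16 + 0.0329·84 + 0.1480·57 + 1.1625·53 + 0.1246·36 + 0.0322·24 = 84.8114
  x_5 = 0.0943·57 + 0.1119·16 + 0.0312·84 + 0.1201·57 + 0.0679·53 + 1.0524·36 + 0.0391·24 = 59.0523
  x_6 = 0.0995·57 + 0.0879·16 + 0.1075·84 + 0.1371·57 + 0.1358·53 + 0.0518·36 + 1.0691·24 = 58.6379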